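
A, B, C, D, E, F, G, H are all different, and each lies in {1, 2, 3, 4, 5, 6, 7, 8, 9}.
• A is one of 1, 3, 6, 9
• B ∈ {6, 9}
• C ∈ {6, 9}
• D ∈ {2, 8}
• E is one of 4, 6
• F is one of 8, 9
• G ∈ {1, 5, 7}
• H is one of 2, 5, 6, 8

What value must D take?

B and C between them cover only {6, 9} — a naked pair. Remove those values from A, E, F, H.
E's domain is down to {4}, so E = 4.
F's domain is down to {8}, so F = 8. So D, H can't be 8.
So D = 2.

2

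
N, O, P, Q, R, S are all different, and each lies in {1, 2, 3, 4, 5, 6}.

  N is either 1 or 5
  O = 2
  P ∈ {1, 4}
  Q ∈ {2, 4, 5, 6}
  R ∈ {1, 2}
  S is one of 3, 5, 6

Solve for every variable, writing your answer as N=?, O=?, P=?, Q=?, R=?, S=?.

O has just one choice, so O = 2. Strike 2 from Q, R.
That leaves R = 1. So N, P can't be 1.
That leaves N = 5. Remove 5 from Q, S.
P has just one choice, so P = 4. So Q can't be 4.
Q's domain is down to {6}, so Q = 6. Remove 6 from S.
S must be 3 (only option left).

N=5, O=2, P=4, Q=6, R=1, S=3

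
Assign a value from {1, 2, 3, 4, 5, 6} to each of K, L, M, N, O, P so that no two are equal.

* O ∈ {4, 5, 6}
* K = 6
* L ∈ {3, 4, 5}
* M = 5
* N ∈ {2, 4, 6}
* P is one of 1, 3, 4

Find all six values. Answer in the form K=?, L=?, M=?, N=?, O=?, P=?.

K=6, L=3, M=5, N=2, O=4, P=1

K's domain is down to {6}, so K = 6. Remove 6 from N, O.
That leaves M = 5. Eliminate 5 elsewhere: L, O.
O's domain is down to {4}, so O = 4. Eliminate 4 elsewhere: L, N, P.
L's domain is down to {3}, so L = 3. Eliminate 3 elsewhere: P.
That leaves N = 2.
P has just one choice, so P = 1.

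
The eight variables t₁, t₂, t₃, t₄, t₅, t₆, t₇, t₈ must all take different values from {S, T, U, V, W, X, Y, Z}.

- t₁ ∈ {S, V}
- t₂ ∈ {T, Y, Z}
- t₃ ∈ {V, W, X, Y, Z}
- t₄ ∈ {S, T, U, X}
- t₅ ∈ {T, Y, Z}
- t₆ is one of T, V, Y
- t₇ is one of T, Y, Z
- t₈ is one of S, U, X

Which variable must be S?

t₁

The 8 variables together cover exactly {S, T, U, V, W, X, Y, Z} — 8 values for 8 variables — and W appears only in t₃'s list, so t₃ = W.
t₂, t₅, t₇ between them cover only {T, Y, Z} — a naked triple. Remove those values from t₄, t₆.
t₆ has just one choice, so t₆ = V. Remove V from t₁.
So S goes to t₁.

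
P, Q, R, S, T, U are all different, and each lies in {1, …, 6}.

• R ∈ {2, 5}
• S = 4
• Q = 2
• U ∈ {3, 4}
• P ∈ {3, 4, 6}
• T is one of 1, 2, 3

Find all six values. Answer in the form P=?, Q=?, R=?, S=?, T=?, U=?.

P=6, Q=2, R=5, S=4, T=1, U=3

Q must be 2 (only option left). Remove 2 from R, T.
R has just one choice, so R = 5.
S has just one choice, so S = 4. Strike 4 from P, U.
That leaves U = 3. So P, T can't be 3.
P's domain is down to {6}, so P = 6.
That leaves T = 1.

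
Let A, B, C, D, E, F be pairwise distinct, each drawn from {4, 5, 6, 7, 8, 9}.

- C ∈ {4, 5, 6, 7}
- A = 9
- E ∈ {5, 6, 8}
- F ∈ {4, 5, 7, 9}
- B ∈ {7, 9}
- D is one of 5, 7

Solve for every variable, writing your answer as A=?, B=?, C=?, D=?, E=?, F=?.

A=9, B=7, C=6, D=5, E=8, F=4

A must be 9 (only option left). Eliminate 9 elsewhere: B, F.
B's domain is down to {7}, so B = 7. Remove 7 from C, D, F.
D must be 5 (only option left). Strike 5 from C, E, F.
F must be 4 (only option left). Eliminate 4 elsewhere: C.
C has just one choice, so C = 6. Remove 6 from E.
That leaves E = 8.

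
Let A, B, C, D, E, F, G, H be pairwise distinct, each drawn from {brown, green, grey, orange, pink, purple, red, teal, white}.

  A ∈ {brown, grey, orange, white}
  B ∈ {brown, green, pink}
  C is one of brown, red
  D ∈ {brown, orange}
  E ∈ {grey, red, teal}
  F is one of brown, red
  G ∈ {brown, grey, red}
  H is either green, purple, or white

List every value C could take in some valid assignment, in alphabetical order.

C and F share exactly the 2 values {brown, red}; by pigeonhole those values go to them, so strike brown, red from A, B, D, E, G.
D's domain is down to {orange}, so D = orange. Strike orange from A.
G has just one choice, so G = grey. Strike grey from A, E.
A's domain is down to {white}, so A = white. Remove white from H.
E's domain is down to {teal}, so E = teal.
No further eliminations apply; C can still be any of brown, red.

brown, red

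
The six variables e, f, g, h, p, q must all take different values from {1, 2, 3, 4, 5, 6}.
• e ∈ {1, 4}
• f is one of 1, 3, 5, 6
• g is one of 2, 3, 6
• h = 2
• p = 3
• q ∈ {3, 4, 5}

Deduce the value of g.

h's domain is down to {2}, so h = 2. So g can't be 2.
p's domain is down to {3}, so p = 3. So f, g, q can't be 3.
So g = 6.

6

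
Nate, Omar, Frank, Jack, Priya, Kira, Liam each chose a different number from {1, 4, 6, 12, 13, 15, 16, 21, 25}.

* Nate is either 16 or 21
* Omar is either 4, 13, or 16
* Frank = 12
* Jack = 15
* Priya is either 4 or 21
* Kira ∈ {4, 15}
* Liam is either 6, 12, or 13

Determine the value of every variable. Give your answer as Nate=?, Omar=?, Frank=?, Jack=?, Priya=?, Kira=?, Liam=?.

Nate=16, Omar=13, Frank=12, Jack=15, Priya=21, Kira=4, Liam=6

Frank must be 12 (only option left). Remove 12 from Liam.
Jack must be 15 (only option left). Remove 15 from Kira.
That leaves Kira = 4. Strike 4 from Omar, Priya.
That leaves Priya = 21. So Nate can't be 21.
That leaves Nate = 16. Remove 16 from Omar.
Omar must be 13 (only option left). So Liam can't be 13.
Liam must be 6 (only option left).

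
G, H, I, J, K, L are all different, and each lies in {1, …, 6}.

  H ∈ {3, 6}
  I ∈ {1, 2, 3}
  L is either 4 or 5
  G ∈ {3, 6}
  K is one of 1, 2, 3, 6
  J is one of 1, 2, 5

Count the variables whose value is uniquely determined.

2

Among the 6 variables, 4 fits only L (and all 6 values in {1, 2, 3, 4, 5, 6} must be used), so L = 4.
The 5 still-open variables draw from only 5 values {1, 2, 3, 5, 6}, so each is used; only J can be 5, hence J = 5.
G and H share exactly the 2 values {3, 6}; by pigeonhole those values go to them, so strike 3, 6 from I, K.
Determined: J=5, L=4. The other variables each still have more than one consistent value. That makes 2.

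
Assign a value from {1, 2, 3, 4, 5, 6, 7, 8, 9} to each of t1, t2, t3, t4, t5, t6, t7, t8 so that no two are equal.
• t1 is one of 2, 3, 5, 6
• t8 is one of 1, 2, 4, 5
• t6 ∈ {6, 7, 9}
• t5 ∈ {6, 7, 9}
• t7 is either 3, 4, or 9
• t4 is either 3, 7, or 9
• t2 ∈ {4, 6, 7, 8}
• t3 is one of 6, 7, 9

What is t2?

8

t3, t5, t6 share exactly the 3 values {6, 7, 9}; by pigeonhole those values go to them, so strike 6, 7, 9 from t1, t2, t4, t7.
t4 must be 3 (only option left). Remove 3 from t1, t7.
t7's domain is down to {4}, so t7 = 4. Eliminate 4 elsewhere: t2, t8.
So t2 = 8.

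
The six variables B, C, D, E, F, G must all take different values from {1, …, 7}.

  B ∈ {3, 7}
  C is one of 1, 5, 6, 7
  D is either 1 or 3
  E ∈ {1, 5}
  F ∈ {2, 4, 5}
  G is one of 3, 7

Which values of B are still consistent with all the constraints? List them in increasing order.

3, 7

B and G between them cover only {3, 7} — a naked pair. Remove those values from C, D.
D must be 1 (only option left). Strike 1 from C, E.
E has just one choice, so E = 5. Strike 5 from C, F.
C has just one choice, so C = 6.
No further eliminations apply; B can still be any of 3, 7.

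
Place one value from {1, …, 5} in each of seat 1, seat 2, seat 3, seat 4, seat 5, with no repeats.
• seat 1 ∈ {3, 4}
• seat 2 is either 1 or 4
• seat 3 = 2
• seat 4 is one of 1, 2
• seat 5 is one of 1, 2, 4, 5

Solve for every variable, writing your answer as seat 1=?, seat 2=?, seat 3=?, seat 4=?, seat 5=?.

seat 1=3, seat 2=4, seat 3=2, seat 4=1, seat 5=5

seat 3's domain is down to {2}, so seat 3 = 2. Strike 2 from seat 4, seat 5.
seat 4 must be 1 (only option left). Strike 1 from seat 2, seat 5.
seat 2 must be 4 (only option left). So seat 1, seat 5 can't be 4.
seat 5 has just one choice, so seat 5 = 5.
seat 1 must be 3 (only option left).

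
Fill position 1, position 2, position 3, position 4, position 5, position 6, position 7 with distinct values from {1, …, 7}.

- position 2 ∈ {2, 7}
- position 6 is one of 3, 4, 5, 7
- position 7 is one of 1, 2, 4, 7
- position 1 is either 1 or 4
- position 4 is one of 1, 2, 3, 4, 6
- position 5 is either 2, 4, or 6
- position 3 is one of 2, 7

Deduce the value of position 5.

Among the 7 variables, 5 fits only position 6 (and all 7 values in {1, 2, 3, 4, 5, 6, 7} must be used), so position 6 = 5.
The 6 still-open variables together cover exactly {1, 2, 3, 4, 6, 7} — 6 values for 6 variables — and 3 appears only in position 4's list, so position 4 = 3.
The 5 still-open variables draw from only 5 values {1, 2, 4, 6, 7}, so each is used; only position 5 can be 6, hence position 5 = 6.

6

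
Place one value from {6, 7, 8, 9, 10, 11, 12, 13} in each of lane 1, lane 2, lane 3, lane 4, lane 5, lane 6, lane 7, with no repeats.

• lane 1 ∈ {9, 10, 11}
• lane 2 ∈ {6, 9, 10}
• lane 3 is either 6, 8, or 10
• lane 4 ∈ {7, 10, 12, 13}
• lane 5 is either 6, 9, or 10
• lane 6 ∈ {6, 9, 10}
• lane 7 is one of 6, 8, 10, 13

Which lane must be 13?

lane 2, lane 5, lane 6 share exactly the 3 values {6, 9, 10}; by pigeonhole those values go to them, so strike 6, 9, 10 from lane 1, lane 3, lane 4, lane 7.
lane 1 has just one choice, so lane 1 = 11.
lane 3 must be 8 (only option left). Eliminate 8 elsewhere: lane 7.
So 13 goes to lane 7.

lane 7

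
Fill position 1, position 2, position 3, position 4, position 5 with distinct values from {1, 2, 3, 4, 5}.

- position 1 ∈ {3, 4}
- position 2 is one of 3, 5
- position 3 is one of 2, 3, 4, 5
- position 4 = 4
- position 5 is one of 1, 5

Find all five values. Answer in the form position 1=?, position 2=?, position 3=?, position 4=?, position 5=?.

position 4 must be 4 (only option left). So position 1, position 3 can't be 4.
position 1 must be 3 (only option left). Strike 3 from position 2, position 3.
That leaves position 2 = 5. So position 3, position 5 can't be 5.
position 3 has just one choice, so position 3 = 2.
position 5 has just one choice, so position 5 = 1.

position 1=3, position 2=5, position 3=2, position 4=4, position 5=1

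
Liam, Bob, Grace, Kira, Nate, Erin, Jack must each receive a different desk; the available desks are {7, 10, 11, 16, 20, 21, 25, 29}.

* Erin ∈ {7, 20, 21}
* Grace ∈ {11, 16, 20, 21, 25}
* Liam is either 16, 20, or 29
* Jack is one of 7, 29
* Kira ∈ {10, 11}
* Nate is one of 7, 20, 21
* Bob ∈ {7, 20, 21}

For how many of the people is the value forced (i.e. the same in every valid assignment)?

2

Bob, Nate, Erin share exactly the 3 values {7, 20, 21}; by pigeonhole those values go to them, so strike 7, 20, 21 from Liam, Grace, Jack.
Jack has just one choice, so Jack = 29. Eliminate 29 elsewhere: Liam.
That leaves Liam = 16. So Grace can't be 16.
Determined: Liam=16, Jack=29. The other people each still have more than one consistent value. That makes 2.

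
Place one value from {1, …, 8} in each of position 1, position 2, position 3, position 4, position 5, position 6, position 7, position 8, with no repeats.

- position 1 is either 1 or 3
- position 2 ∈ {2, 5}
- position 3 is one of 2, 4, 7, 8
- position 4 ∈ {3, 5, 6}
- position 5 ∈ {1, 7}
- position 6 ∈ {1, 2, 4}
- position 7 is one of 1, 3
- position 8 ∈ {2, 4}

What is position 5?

7

Among the 8 variables, 6 fits only position 4 (and all 8 values in {1, 2, 3, 4, 5, 6, 7, 8} must be used), so position 4 = 6.
The 7 still-open variables together cover exactly {1, 2, 3, 4, 5, 7, 8} — 7 values for 7 variables — and 5 appears only in position 2's list, so position 2 = 5.
Among the 6 still-open variables, 8 fits only position 3 (and all 6 values in {1, 2, 3, 4, 7, 8} must be used), so position 3 = 8.
Among the 5 still-open variables, 7 fits only position 5 (and all 5 values in {1, 2, 3, 4, 7} must be used), so position 5 = 7.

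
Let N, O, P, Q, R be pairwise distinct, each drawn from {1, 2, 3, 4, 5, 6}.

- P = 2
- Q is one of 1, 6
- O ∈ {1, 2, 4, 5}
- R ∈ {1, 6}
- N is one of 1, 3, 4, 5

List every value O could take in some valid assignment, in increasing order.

4, 5

P has just one choice, so P = 2. So O can't be 2.
Q and R share exactly the 2 values {1, 6}; by pigeonhole those values go to them, so strike 1, 6 from N, O.
No further eliminations apply; O can still be any of 4, 5.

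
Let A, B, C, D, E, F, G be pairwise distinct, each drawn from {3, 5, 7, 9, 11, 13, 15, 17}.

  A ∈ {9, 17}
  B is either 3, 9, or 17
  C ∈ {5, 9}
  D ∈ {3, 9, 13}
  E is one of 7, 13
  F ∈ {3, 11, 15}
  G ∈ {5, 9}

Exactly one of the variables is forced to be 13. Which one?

D

C and G share exactly the 2 values {5, 9}; by pigeonhole those values go to them, so strike 5, 9 from A, B, D.
A must be 17 (only option left). Eliminate 17 elsewhere: B.
B's domain is down to {3}, so B = 3. Remove 3 from D, F.
So 13 goes to D.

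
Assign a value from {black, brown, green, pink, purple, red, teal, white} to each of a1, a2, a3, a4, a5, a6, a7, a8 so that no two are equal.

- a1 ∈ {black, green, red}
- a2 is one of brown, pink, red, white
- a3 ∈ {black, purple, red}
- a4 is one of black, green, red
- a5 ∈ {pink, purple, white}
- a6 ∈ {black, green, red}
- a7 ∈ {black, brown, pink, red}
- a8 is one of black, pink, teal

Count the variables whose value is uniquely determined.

The 8 variables draw from only 8 values {black, brown, green, pink, purple, red, teal, white}, so each is used; only a8 can be teal, hence a8 = teal.
a1, a4, a6 between them cover only {black, green, red} — a naked triple. Remove those values from a2, a3, a7.
That leaves a3 = purple. So a5 can't be purple.
Determined: a3=purple, a8=teal. The other variables each still have more than one consistent value. That makes 2.

2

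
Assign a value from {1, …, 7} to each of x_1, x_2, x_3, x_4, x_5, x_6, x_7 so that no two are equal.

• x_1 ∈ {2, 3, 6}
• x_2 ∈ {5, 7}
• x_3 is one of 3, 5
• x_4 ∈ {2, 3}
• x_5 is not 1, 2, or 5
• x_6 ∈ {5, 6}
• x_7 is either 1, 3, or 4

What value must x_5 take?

4

The 7 variables together cover exactly {1, 2, 3, 4, 5, 6, 7} — 7 values for 7 variables — and 1 appears only in x_7's list, so x_7 = 1.
The 6 still-open variables draw from only 6 values {2, 3, 4, 5, 6, 7}, so each is used; only x_5 can be 4, hence x_5 = 4.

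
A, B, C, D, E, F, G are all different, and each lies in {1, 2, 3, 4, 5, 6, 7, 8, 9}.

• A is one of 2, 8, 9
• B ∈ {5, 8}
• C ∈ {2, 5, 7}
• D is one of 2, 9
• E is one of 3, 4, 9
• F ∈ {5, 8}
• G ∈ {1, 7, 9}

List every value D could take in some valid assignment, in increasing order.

B and F between them cover only {5, 8} — a naked pair. Remove those values from A, C.
A and D between them cover only {2, 9} — a naked pair. Remove those values from C, E, G.
C has just one choice, so C = 7. Strike 7 from G.
G has just one choice, so G = 1.
No further eliminations apply; D can still be any of 2, 9.

2, 9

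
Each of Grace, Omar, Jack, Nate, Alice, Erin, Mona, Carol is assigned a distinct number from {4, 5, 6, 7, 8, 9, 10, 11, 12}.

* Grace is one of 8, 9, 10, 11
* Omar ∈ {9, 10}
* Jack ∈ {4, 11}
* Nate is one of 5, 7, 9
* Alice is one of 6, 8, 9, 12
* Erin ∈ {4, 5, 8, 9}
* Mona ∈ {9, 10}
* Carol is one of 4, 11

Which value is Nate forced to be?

7

Omar and Mona share exactly the 2 values {9, 10}; by pigeonhole those values go to them, so strike 9, 10 from Grace, Nate, Alice, Erin.
The 2 variables Jack and Carol are confined to {4, 11}, which locks those values in; drop them from Grace, Erin.
That leaves Grace = 8. Remove 8 from Alice, Erin.
Erin must be 5 (only option left). So Nate can't be 5.
So Nate = 7.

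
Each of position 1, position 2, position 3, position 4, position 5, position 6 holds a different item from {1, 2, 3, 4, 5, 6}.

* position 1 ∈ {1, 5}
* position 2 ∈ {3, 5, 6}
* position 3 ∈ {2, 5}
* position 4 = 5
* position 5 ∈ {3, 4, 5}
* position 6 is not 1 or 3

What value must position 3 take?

2

position 4 has just one choice, so position 4 = 5. Strike 5 from position 1, position 2, position 3, position 5, position 6.
So position 3 = 2.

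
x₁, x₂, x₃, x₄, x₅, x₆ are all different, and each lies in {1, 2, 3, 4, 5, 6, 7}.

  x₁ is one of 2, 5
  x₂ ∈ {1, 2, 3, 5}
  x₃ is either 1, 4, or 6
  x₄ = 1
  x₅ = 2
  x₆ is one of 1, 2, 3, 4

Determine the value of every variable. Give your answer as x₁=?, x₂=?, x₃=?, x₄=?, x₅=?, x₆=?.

x₄ has just one choice, so x₄ = 1. Strike 1 from x₂, x₃, x₆.
That leaves x₅ = 2. Eliminate 2 elsewhere: x₁, x₂, x₆.
x₁ has just one choice, so x₁ = 5. Strike 5 from x₂.
x₂ has just one choice, so x₂ = 3. Remove 3 from x₆.
That leaves x₆ = 4. Remove 4 from x₃.
x₃ has just one choice, so x₃ = 6.

x₁=5, x₂=3, x₃=6, x₄=1, x₅=2, x₆=4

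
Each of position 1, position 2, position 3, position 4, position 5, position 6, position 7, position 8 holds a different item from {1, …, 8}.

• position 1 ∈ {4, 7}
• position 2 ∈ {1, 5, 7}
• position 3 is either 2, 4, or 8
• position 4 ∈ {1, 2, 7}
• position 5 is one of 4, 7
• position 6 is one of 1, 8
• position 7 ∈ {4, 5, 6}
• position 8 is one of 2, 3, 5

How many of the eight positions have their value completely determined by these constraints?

3

The 8 variables together cover exactly {1, 2, 3, 4, 5, 6, 7, 8} — 8 values for 8 variables — and 3 appears only in position 8's list, so position 8 = 3.
The 7 still-open variables draw from only 7 values {1, 2, 4, 5, 6, 7, 8}, so each is used; only position 7 can be 6, hence position 7 = 6.
The 6 still-open variables draw from only 6 values {1, 2, 4, 5, 7, 8}, so each is used; only position 2 can be 5, hence position 2 = 5.
position 1 and position 5 share exactly the 2 values {4, 7}; by pigeonhole those values go to them, so strike 4, 7 from position 3, position 4.
Determined: position 2=5, position 7=6, position 8=3. The other positions each still have more than one consistent value. That makes 3.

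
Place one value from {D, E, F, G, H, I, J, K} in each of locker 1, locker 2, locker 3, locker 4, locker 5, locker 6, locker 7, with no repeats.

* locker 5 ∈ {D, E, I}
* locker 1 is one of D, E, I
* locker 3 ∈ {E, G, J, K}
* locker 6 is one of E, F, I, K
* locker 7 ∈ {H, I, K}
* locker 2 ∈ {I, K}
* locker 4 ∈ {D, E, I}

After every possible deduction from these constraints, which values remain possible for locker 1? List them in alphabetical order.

locker 1, locker 4, locker 5 share exactly the 3 values {D, E, I}; by pigeonhole those values go to them, so strike D, E, I from locker 2, locker 3, locker 6, locker 7.
locker 2 must be K (only option left). So locker 3, locker 6, locker 7 can't be K.
That leaves locker 6 = F.
locker 7 must be H (only option left).
No further eliminations apply; locker 1 can still be any of D, E, I.

D, E, I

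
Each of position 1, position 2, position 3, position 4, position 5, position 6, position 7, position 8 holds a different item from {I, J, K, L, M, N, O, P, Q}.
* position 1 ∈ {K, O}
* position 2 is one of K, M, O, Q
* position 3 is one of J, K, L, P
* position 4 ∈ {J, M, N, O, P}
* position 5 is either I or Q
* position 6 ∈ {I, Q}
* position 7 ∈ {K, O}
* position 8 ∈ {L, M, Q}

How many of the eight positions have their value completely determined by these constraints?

2

position 1 and position 7 between them cover only {K, O} — a naked pair. Remove those values from position 2, position 3, position 4.
The 2 variables position 5 and position 6 are confined to {I, Q}, which locks those values in; drop them from position 2, position 8.
position 2's domain is down to {M}, so position 2 = M. So position 4, position 8 can't be M.
position 8 has just one choice, so position 8 = L. Remove L from position 3.
Determined: position 2=M, position 8=L. The other positions each still have more than one consistent value. That makes 2.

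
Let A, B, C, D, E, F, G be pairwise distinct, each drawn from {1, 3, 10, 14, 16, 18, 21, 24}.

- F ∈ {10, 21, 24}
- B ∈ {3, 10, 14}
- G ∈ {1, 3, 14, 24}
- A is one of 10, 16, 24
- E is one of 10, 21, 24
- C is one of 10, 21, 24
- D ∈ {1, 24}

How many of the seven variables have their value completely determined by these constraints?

2

The 7 variables draw from only 7 values {1, 3, 10, 14, 16, 21, 24}, so each is used; only A can be 16, hence A = 16.
C, E, F between them cover only {10, 21, 24} — a naked triple. Remove those values from B, D, G.
D must be 1 (only option left). Eliminate 1 elsewhere: G.
Determined: A=16, D=1. The other variables each still have more than one consistent value. That makes 2.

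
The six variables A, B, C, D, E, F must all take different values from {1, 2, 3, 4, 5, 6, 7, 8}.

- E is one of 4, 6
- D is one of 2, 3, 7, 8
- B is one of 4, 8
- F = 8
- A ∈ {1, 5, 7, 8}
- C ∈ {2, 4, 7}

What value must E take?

6

F's domain is down to {8}, so F = 8. Eliminate 8 elsewhere: A, B, D.
B has just one choice, so B = 4. So C, E can't be 4.
So E = 6.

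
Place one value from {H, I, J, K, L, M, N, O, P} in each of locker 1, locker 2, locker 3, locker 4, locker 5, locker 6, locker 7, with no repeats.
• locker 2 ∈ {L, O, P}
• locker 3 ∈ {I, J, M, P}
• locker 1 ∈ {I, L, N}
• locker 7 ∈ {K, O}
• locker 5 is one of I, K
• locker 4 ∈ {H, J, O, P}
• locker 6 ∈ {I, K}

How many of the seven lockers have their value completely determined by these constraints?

1

locker 5 and locker 6 between them cover only {I, K} — a naked pair. Remove those values from locker 1, locker 3, locker 7.
That leaves locker 7 = O. So locker 2, locker 4 can't be O.
Determined: locker 7=O. The other lockers each still have more than one consistent value. That makes 1.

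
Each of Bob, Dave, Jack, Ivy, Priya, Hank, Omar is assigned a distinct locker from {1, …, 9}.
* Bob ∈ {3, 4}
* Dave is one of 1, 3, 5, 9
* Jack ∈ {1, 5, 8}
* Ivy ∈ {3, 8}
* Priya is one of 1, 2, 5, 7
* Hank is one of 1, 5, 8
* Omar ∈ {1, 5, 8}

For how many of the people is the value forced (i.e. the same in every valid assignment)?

3

The 3 variables Jack, Hank, Omar are confined to {1, 5, 8}, which locks those values in; drop them from Dave, Ivy, Priya.
Ivy's domain is down to {3}, so Ivy = 3. So Bob, Dave can't be 3.
Bob must be 4 (only option left).
That leaves Dave = 9.
Determined: Bob=4, Dave=9, Ivy=3. The other people each still have more than one consistent value. That makes 3.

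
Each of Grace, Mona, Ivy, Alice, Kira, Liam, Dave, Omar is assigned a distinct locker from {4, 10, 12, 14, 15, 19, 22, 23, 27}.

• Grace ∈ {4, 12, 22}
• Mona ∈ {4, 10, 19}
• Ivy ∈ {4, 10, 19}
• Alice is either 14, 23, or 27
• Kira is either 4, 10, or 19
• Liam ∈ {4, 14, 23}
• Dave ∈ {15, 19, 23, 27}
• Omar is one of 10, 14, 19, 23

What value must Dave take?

15

The 3 variables Mona, Ivy, Kira are confined to {4, 10, 19}, which locks those values in; drop them from Grace, Liam, Dave, Omar.
Liam and Omar between them cover only {14, 23} — a naked pair. Remove those values from Alice, Dave.
That leaves Alice = 27. Strike 27 from Dave.
So Dave = 15.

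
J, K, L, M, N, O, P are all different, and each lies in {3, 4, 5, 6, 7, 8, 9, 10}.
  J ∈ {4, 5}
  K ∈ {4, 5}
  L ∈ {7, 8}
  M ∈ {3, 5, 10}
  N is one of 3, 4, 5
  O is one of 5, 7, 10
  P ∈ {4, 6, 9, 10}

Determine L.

8

The 2 variables J and K are confined to {4, 5}, which locks those values in; drop them from M, N, O, P.
N has just one choice, so N = 3. So M can't be 3.
M's domain is down to {10}, so M = 10. Eliminate 10 elsewhere: O, P.
O's domain is down to {7}, so O = 7. Eliminate 7 elsewhere: L.
So L = 8.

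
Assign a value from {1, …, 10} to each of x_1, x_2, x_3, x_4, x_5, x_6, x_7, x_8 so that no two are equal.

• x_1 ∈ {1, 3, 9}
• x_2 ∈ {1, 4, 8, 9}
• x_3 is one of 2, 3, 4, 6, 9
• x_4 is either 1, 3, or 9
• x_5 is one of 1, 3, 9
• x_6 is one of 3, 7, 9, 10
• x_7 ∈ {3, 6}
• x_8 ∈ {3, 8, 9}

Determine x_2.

4

x_1, x_4, x_5 share exactly the 3 values {1, 3, 9}; by pigeonhole those values go to them, so strike 1, 3, 9 from x_2, x_3, x_6, x_7, x_8.
That leaves x_7 = 6. Strike 6 from x_3.
x_8 must be 8 (only option left). Remove 8 from x_2.
So x_2 = 4.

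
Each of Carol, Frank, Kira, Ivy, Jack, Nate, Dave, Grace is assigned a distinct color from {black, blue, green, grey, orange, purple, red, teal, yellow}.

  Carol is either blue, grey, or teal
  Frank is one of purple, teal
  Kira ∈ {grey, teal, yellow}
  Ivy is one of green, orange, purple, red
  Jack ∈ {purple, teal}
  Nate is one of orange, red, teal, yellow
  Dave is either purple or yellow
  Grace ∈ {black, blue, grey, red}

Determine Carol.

blue

The 2 variables Frank and Jack are confined to {purple, teal}, which locks those values in; drop them from Carol, Kira, Ivy, Nate, Dave.
That leaves Dave = yellow. So Kira, Nate can't be yellow.
Kira must be grey (only option left). So Carol, Grace can't be grey.
So Carol = blue.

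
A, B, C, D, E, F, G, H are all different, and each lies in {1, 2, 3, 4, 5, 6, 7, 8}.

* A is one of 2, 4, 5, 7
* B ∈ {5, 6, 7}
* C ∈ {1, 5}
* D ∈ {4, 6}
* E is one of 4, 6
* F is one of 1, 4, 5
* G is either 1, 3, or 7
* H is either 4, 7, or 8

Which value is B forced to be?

7

Among the 8 variables, 2 fits only A (and all 8 values in {1, 2, 3, 4, 5, 6, 7, 8} must be used), so A = 2.
The 7 still-open variables together cover exactly {1, 3, 4, 5, 6, 7, 8} — 7 values for 7 variables — and 3 appears only in G's list, so G = 3.
Among the 6 still-open variables, 8 fits only H (and all 6 values in {1, 4, 5, 6, 7, 8} must be used), so H = 8.
The 5 still-open variables together cover exactly {1, 4, 5, 6, 7} — 5 values for 5 variables — and 7 appears only in B's list, so B = 7.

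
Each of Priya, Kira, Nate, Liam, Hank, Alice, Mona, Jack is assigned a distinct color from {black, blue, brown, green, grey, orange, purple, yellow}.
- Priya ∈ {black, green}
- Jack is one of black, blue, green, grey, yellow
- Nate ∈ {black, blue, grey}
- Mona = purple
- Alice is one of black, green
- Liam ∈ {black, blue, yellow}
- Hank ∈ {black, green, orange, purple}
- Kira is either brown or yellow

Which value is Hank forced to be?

orange

Mona's domain is down to {purple}, so Mona = purple. Eliminate purple elsewhere: Hank.
The 7 still-open variables together cover exactly {black, blue, brown, green, grey, orange, yellow} — 7 values for 7 variables — and brown appears only in Kira's list, so Kira = brown.
The 6 still-open variables draw from only 6 values {black, blue, green, grey, orange, yellow}, so each is used; only Hank can be orange, hence Hank = orange.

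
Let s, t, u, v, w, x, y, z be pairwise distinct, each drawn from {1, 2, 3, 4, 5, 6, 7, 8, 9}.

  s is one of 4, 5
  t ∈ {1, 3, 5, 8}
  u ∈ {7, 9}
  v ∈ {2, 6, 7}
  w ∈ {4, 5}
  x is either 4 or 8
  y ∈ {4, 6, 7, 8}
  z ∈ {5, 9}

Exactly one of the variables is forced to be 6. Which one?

y

s and w share exactly the 2 values {4, 5}; by pigeonhole those values go to them, so strike 4, 5 from t, x, y, z.
x has just one choice, so x = 8. Strike 8 from t, y.
That leaves z = 9. So u can't be 9.
That leaves u = 7. Remove 7 from v, y.
So 6 goes to y.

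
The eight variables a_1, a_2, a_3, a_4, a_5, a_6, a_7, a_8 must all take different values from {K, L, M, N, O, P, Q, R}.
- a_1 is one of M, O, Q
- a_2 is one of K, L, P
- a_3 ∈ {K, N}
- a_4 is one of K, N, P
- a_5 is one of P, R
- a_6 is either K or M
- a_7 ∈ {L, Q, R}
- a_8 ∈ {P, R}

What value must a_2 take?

The 8 variables together cover exactly {K, L, M, N, O, P, Q, R} — 8 values for 8 variables — and O appears only in a_1's list, so a_1 = O.
Among the 7 still-open variables, M fits only a_6 (and all 7 values in {K, L, M, N, P, Q, R} must be used), so a_6 = M.
The 6 still-open variables together cover exactly {K, L, N, P, Q, R} — 6 values for 6 variables — and Q appears only in a_7's list, so a_7 = Q.
The 5 still-open variables together cover exactly {K, L, N, P, R} — 5 values for 5 variables — and L appears only in a_2's list, so a_2 = L.

L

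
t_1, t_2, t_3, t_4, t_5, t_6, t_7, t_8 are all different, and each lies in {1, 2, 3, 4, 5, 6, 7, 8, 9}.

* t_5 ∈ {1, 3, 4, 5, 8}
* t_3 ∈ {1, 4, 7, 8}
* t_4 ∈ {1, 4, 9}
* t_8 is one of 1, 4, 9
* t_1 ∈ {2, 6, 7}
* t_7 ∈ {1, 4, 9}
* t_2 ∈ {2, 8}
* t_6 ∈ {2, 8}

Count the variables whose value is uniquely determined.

2

The 2 variables t_2 and t_6 are confined to {2, 8}, which locks those values in; drop them from t_1, t_3, t_5.
t_4, t_7, t_8 between them cover only {1, 4, 9} — a naked triple. Remove those values from t_3, t_5.
That leaves t_3 = 7. Remove 7 from t_1.
That leaves t_1 = 6.
Determined: t_1=6, t_3=7. The other variables each still have more than one consistent value. That makes 2.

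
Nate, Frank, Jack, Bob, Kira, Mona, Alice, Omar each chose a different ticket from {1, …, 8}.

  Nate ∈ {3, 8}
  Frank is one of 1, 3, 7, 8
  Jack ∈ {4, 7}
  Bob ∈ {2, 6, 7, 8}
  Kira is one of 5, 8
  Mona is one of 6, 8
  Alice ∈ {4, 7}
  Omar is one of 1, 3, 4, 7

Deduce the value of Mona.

6

The 8 variables together cover exactly {1, 2, 3, 4, 5, 6, 7, 8} — 8 values for 8 variables — and 2 appears only in Bob's list, so Bob = 2.
The 7 still-open variables draw from only 7 values {1, 3, 4, 5, 6, 7, 8}, so each is used; only Kira can be 5, hence Kira = 5.
Among the 6 still-open variables, 6 fits only Mona (and all 6 values in {1, 3, 4, 6, 7, 8} must be used), so Mona = 6.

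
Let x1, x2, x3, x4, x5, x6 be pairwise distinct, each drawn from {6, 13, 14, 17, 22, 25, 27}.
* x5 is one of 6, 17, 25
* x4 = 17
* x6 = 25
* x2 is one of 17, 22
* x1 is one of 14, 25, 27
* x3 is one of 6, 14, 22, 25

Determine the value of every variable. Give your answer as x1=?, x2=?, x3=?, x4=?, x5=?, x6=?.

x4 has just one choice, so x4 = 17. So x2, x5 can't be 17.
x6 has just one choice, so x6 = 25. Strike 25 from x1, x3, x5.
x2 has just one choice, so x2 = 22. Strike 22 from x3.
x5 must be 6 (only option left). Eliminate 6 elsewhere: x3.
x3 must be 14 (only option left). Remove 14 from x1.
That leaves x1 = 27.

x1=27, x2=22, x3=14, x4=17, x5=6, x6=25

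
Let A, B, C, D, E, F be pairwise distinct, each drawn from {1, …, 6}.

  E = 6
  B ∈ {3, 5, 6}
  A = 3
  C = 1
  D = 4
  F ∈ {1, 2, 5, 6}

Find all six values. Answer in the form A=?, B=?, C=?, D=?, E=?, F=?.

A=3, B=5, C=1, D=4, E=6, F=2

A has just one choice, so A = 3. Strike 3 from B.
C's domain is down to {1}, so C = 1. Eliminate 1 elsewhere: F.
D's domain is down to {4}, so D = 4.
E has just one choice, so E = 6. Remove 6 from B, F.
B has just one choice, so B = 5. So F can't be 5.
F's domain is down to {2}, so F = 2.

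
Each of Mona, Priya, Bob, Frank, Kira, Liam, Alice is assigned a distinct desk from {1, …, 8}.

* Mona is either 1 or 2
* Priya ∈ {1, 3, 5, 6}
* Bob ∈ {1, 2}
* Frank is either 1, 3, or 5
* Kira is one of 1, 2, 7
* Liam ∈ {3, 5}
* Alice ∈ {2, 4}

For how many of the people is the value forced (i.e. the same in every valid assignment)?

The 7 variables draw from only 7 values {1, 2, 3, 4, 5, 6, 7}, so each is used; only Alice can be 4, hence Alice = 4.
The 6 still-open variables draw from only 6 values {1, 2, 3, 5, 6, 7}, so each is used; only Priya can be 6, hence Priya = 6.
The 5 still-open variables together cover exactly {1, 2, 3, 5, 7} — 5 values for 5 variables — and 7 appears only in Kira's list, so Kira = 7.
Mona and Bob between them cover only {1, 2} — a naked pair. Remove those values from Frank.
Determined: Priya=6, Kira=7, Alice=4. The other people each still have more than one consistent value. That makes 3.

3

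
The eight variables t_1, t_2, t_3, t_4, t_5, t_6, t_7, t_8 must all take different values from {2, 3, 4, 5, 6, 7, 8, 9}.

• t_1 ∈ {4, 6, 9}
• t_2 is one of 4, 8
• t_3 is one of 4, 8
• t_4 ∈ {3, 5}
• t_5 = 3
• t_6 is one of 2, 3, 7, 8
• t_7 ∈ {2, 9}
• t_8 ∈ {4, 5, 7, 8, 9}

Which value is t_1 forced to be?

t_5 must be 3 (only option left). Remove 3 from t_4, t_6.
t_4 has just one choice, so t_4 = 5. Remove 5 from t_8.
The 6 still-open variables draw from only 6 values {2, 4, 6, 7, 8, 9}, so each is used; only t_1 can be 6, hence t_1 = 6.

6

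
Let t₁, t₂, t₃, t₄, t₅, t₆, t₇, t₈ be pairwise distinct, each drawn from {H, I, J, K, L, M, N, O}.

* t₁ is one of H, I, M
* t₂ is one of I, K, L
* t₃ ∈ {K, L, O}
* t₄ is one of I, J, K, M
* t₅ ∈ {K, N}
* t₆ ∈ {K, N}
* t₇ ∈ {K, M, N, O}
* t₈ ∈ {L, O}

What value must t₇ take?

M

Among the 8 variables, H fits only t₁ (and all 8 values in {H, I, J, K, L, M, N, O} must be used), so t₁ = H.
Among the 7 still-open variables, J fits only t₄ (and all 7 values in {I, J, K, L, M, N, O} must be used), so t₄ = J.
Among the 6 still-open variables, I fits only t₂ (and all 6 values in {I, K, L, M, N, O} must be used), so t₂ = I.
The 5 still-open variables draw from only 5 values {K, L, M, N, O}, so each is used; only t₇ can be M, hence t₇ = M.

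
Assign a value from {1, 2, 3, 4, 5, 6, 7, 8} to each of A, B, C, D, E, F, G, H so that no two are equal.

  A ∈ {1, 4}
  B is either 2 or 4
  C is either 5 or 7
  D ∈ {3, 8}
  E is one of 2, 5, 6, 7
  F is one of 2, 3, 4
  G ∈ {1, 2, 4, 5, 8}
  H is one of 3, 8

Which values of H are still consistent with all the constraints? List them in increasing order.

3, 8

The 8 variables together cover exactly {1, 2, 3, 4, 5, 6, 7, 8} — 8 values for 8 variables — and 6 appears only in E's list, so E = 6.
The 7 still-open variables together cover exactly {1, 2, 3, 4, 5, 7, 8} — 7 values for 7 variables — and 7 appears only in C's list, so C = 7.
The 6 still-open variables draw from only 6 values {1, 2, 3, 4, 5, 8}, so each is used; only G can be 5, hence G = 5.
The 5 still-open variables together cover exactly {1, 2, 3, 4, 8} — 5 values for 5 variables — and 1 appears only in A's list, so A = 1.
The 2 variables D and H are confined to {3, 8}, which locks those values in; drop them from F.
No further eliminations apply; H can still be any of 3, 8.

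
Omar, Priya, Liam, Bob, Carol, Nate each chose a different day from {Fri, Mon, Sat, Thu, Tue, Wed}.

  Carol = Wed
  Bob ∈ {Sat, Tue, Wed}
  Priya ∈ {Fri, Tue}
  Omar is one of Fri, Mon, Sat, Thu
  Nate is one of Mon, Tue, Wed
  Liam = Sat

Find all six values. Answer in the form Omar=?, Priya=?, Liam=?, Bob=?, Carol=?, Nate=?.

Liam must be Sat (only option left). Eliminate Sat elsewhere: Omar, Bob.
Carol's domain is down to {Wed}, so Carol = Wed. So Bob, Nate can't be Wed.
Bob has just one choice, so Bob = Tue. Eliminate Tue elsewhere: Priya, Nate.
Nate must be Mon (only option left). Strike Mon from Omar.
Priya has just one choice, so Priya = Fri. Remove Fri from Omar.
Omar must be Thu (only option left).

Omar=Thu, Priya=Fri, Liam=Sat, Bob=Tue, Carol=Wed, Nate=Mon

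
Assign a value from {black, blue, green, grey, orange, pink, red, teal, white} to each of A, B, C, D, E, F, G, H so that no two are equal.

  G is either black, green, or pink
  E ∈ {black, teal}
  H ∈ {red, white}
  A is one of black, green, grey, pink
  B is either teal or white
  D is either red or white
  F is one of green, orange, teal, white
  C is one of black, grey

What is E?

The 8 variables together cover exactly {black, green, grey, orange, pink, red, teal, white} — 8 values for 8 variables — and orange appears only in F's list, so F = orange.
D and H share exactly the 2 values {red, white}; by pigeonhole those values go to them, so strike red, white from B.
B has just one choice, so B = teal. So E can't be teal.
So E = black.

black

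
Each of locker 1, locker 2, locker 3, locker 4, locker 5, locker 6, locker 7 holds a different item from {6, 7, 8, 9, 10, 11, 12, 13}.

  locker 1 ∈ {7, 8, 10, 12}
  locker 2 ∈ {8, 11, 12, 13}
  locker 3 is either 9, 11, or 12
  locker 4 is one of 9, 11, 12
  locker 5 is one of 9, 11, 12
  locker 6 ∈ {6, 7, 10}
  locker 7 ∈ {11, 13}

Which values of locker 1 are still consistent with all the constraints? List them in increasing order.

7, 10

locker 3, locker 4, locker 5 between them cover only {9, 11, 12} — a naked triple. Remove those values from locker 1, locker 2, locker 7.
locker 7 has just one choice, so locker 7 = 13. Eliminate 13 elsewhere: locker 2.
locker 2 has just one choice, so locker 2 = 8. So locker 1 can't be 8.
No further eliminations apply; locker 1 can still be any of 7, 10.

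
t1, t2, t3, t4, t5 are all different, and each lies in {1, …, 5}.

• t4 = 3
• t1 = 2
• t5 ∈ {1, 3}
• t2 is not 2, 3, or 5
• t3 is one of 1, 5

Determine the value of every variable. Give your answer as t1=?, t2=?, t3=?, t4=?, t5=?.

t1=2, t2=4, t3=5, t4=3, t5=1

t1 must be 2 (only option left).
t4's domain is down to {3}, so t4 = 3. Strike 3 from t5.
t5 must be 1 (only option left). Eliminate 1 elsewhere: t2, t3.
t2 has just one choice, so t2 = 4.
t3 has just one choice, so t3 = 5.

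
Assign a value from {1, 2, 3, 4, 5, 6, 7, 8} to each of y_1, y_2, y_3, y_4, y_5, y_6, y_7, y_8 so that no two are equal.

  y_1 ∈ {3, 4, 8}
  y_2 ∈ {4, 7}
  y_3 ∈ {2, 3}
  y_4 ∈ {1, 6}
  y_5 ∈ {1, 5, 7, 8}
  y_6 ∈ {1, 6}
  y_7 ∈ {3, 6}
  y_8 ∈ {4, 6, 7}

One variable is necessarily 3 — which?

y_7

Among the 8 variables, 2 fits only y_3 (and all 8 values in {1, 2, 3, 4, 5, 6, 7, 8} must be used), so y_3 = 2.
The 7 still-open variables draw from only 7 values {1, 3, 4, 5, 6, 7, 8}, so each is used; only y_5 can be 5, hence y_5 = 5.
The 6 still-open variables together cover exactly {1, 3, 4, 6, 7, 8} — 6 values for 6 variables — and 8 appears only in y_1's list, so y_1 = 8.
The 5 still-open variables together cover exactly {1, 3, 4, 6, 7} — 5 values for 5 variables — and 3 appears only in y_7's list, so y_7 = 3.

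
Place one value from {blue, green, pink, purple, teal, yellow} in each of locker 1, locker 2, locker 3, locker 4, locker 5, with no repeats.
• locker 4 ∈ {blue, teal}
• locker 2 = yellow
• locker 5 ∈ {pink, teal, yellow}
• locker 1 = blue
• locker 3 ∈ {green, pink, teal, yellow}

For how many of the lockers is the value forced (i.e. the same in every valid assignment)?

locker 1's domain is down to {blue}, so locker 1 = blue. Eliminate blue elsewhere: locker 4.
locker 2 must be yellow (only option left). So locker 3, locker 5 can't be yellow.
locker 4 must be teal (only option left). So locker 3, locker 5 can't be teal.
That leaves locker 5 = pink. So locker 3 can't be pink.
That leaves locker 3 = green.
Every locker is fixed: locker 1=blue, locker 2=yellow, locker 3=green, locker 4=teal, locker 5=pink. That makes 5.

5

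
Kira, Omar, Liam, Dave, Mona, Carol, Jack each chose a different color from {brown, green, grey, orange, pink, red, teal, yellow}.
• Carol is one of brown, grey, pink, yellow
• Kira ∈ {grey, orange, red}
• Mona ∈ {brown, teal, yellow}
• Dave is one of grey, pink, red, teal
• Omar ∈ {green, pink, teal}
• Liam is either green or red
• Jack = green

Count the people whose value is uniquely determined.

Jack has just one choice, so Jack = green. Eliminate green elsewhere: Omar, Liam.
That leaves Liam = red. Strike red from Kira, Dave.
Determined: Liam=red, Jack=green. The other people each still have more than one consistent value. That makes 2.

2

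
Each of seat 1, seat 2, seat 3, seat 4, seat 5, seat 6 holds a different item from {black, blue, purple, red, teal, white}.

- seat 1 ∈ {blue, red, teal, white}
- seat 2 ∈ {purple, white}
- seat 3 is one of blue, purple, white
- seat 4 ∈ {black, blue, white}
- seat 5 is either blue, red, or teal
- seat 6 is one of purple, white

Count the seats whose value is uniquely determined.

The 6 variables together cover exactly {black, blue, purple, red, teal, white} — 6 values for 6 variables — and black appears only in seat 4's list, so seat 4 = black.
seat 2 and seat 6 between them cover only {purple, white} — a naked pair. Remove those values from seat 1, seat 3.
seat 3 must be blue (only option left). So seat 1, seat 5 can't be blue.
Determined: seat 3=blue, seat 4=black. The other seats each still have more than one consistent value. That makes 2.

2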